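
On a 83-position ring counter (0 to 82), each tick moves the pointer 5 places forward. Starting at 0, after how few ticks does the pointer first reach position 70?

14

5⁻¹ ≡ 50 (mod 83) because 5·50 = 250 = 3·83 + 1.
Multiplying both sides by 50: x ≡ 50·70 = 3500 ≡ 14 (mod 83).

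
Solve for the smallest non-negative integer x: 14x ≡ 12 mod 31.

14⁻¹ ≡ 20 (mod 31) because 14·20 = 280 = 9·31 + 1.
Multiplying both sides by 20: x ≡ 20·12 = 240 ≡ 23 (mod 31).
Check: 14·23 = 322 = 10·31 + 12.

23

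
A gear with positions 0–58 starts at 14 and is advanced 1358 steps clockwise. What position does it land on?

15

1358 = 23·59 + 1, so 1358 mod 59 = 1.
(14 + 1) mod 59 = 15.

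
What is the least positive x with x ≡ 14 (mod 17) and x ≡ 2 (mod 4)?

14

x ≡ 2 (mod 4) gives x ∈ {2, 6, 10, 14}.
The first of these with x mod 17 = 14 is 14.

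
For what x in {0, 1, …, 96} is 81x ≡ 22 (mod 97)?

35

The inverse of 81 mod 97 is 6 (since 81·6 = 486 ≡ 1).
Multiplying both sides by 6: x ≡ 6·22 = 132 ≡ 35 (mod 97).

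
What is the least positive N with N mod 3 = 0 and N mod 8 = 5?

Since 8·2 ≡ 1 (mod 3), take x = 5 + 8·((0−5)·2 mod 3) = 5 + 8·2 = 21.
Check: 21 mod 3 = 0, 21 mod 8 = 5.

21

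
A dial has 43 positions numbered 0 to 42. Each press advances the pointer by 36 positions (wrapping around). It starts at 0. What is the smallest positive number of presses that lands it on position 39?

19

36⁻¹ ≡ 6 (mod 43) because 36·6 = 216 = 5·43 + 1.
So x ≡ 6·39 = 234 ≡ 19 (mod 43).
Check: 36·19 = 684 = 15·43 + 39.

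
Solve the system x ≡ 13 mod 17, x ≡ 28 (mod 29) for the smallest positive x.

x ≡ 13 (mod 17) gives x ∈ {13, 30, 47, 64, 81, 98, 115}.
The first of these with x mod 29 = 28 is 115.

115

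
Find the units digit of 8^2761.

8

Powers of 8 mod 10 repeat with period 4: 8, 4, 2, 6.
2761 leaves remainder 1 on division by 4, so 8^2761 ends in 8.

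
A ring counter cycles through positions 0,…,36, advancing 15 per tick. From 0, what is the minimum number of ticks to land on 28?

The inverse of 15 mod 37 is 5 (since 15·5 = 75 ≡ 1).
So x ≡ 5·28 = 140 ≡ 29 (mod 37).

29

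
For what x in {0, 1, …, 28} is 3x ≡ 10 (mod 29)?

13

3⁻¹ ≡ 10 (mod 29) because 3·10 = 30 = 1·29 + 1.
So x ≡ 10·10 = 100 ≡ 13 (mod 29).
Check: 3·13 = 39 = 1·29 + 10.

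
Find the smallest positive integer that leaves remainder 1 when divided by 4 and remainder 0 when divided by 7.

21

x ≡ 1 (mod 4) gives x ∈ {1, 5, 9, 13, 17, 21}.
The first of these with x mod 7 = 0 is 21.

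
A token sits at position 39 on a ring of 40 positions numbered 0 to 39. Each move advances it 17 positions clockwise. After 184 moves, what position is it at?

7

184·17 = 3128.
3128 mod 40 = 8 (since 78·40 = 3120).
(39 + 8) mod 40 = 7.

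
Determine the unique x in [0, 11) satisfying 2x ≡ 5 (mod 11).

2⁻¹ ≡ 6 (mod 11) because 2·6 = 12 = 1·11 + 1.
So x ≡ 6·5 = 30 ≡ 8 (mod 11).

8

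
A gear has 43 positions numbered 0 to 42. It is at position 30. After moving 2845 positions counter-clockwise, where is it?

23

2845 mod 43 = 7 (since 66·43 = 2838).
(30 − 7) mod 43 = 23.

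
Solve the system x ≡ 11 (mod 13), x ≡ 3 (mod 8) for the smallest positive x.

x ≡ 3 (mod 8) gives x ∈ {3, 11}.
The first of these with x mod 13 = 11 is 11.

11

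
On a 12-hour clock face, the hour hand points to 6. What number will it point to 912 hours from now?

912 = 76·12 + 0, so 912 mod 12 = 0.
6 + 0 → 6 on a 12-hour dial.

6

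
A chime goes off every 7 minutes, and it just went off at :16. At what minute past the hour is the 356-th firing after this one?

356·7 = 2492.
2492 = 41·60 + 32, so 2492 mod 60 = 32.
(16 + 32) mod 60 = 48.

48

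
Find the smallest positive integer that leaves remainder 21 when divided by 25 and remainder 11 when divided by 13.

271

x ≡ 11 (mod 13) gives x ∈ {11, 24, 37, 50, 63, 76, 89, 102, …}.
The first of these with x mod 25 = 21 is 271.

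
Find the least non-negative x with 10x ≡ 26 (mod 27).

10⁻¹ ≡ 19 (mod 27) because 10·19 = 190 = 7·27 + 1.
Multiplying both sides by 19: x ≡ 19·26 = 494 ≡ 8 (mod 27).
Check: 10·8 = 80 = 2·27 + 26.

8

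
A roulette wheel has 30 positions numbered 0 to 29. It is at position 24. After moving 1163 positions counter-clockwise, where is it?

1

Dividing 1163 by 30 gives quotient 38 and remainder 23.
(24 − 23) mod 30 = 1.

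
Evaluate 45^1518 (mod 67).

Square-and-reduce mod 67: 45^1≡45, 45^2≡15, 45^4≡24, 45^8≡40, 45^16≡59, 45^32≡64, 45^64≡9, 45^128≡14, 45^256≡62, 45^512≡25, 45^1024≡22.
Since 1518 = 2 + 4 + 8 + 32 + 64 + 128 + 256 + 1024 in binary, 45^1518 ≡ 15·24·40·64·9·14·62·22 ≡ 1 (mod 67).

1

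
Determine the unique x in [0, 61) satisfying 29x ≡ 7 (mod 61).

36

29⁻¹ ≡ 40 (mod 61) because 29·40 = 1160 = 19·61 + 1.
So x ≡ 40·7 = 280 ≡ 36 (mod 61).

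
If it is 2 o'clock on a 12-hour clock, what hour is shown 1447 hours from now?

1447 − 120·12 = 7, so 1447 ≡ 7 (mod 12).
2 + 7 → 9 on a 12-hour dial.

9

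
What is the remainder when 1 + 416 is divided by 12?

9

416 = 34·12 + 8, so 416 mod 12 = 8.
(1 + 8) mod 12 = 9.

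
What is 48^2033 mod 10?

Last digits of 8^n: 8, 4, 2, 6 (period 4).
2033 leaves remainder 1 on division by 4, so 48^2033 ends in 8.

8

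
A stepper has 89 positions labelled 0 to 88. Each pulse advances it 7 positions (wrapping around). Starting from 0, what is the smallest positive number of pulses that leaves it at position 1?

7·51 = 357 = 4·89 + 1, so 7⁻¹ ≡ 51 (mod 89).

51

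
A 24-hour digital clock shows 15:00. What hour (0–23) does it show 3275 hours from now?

3275 = 136·24 + 11, so 3275 mod 24 = 11.
(15 + 11) mod 24 = 2.

2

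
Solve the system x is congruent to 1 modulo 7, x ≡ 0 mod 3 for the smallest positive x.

15

x ≡ 0 (mod 3) gives x ∈ {0, 3, 6, 9, 12, 15}.
The first of these with x mod 7 = 1 is 15.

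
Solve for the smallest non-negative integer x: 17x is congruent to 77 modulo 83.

68

17⁻¹ ≡ 44 (mod 83) because 17·44 = 748 = 9·83 + 1.
Multiplying both sides by 44: x ≡ 44·77 = 3388 ≡ 68 (mod 83).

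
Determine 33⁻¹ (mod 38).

15

33·15 = 495 = 13·38 + 1, so 33⁻¹ ≡ 15 (mod 38).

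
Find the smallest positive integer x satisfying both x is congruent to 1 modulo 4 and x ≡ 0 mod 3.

Since 3·3 ≡ 1 (mod 4), take x = 0 + 3·((1−0)·3 mod 4) = 0 + 3·3 = 9.
Check: 9 mod 4 = 1, 9 mod 3 = 0.

9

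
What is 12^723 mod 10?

8

Last digits of 2^n: 2, 4, 8, 6 (period 4).
723 mod 4 = 3, so the last digit matches 2^3 = 8.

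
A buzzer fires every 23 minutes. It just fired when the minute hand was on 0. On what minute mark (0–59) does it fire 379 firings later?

379·23 = 8717.
Dividing 8717 by 60 gives quotient 145 and remainder 17.
(0 + 17) mod 60 = 17.

17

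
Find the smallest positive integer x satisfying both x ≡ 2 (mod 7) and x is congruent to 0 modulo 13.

65

Since 13·6 ≡ 1 (mod 7), take x = 0 + 13·((2−0)·6 mod 7) = 0 + 13·5 = 65.
Check: 65 mod 7 = 2, 65 mod 13 = 0.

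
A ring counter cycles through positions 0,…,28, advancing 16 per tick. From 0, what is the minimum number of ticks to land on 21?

16⁻¹ ≡ 20 (mod 29) because 16·20 = 320 = 11·29 + 1.
So x ≡ 20·21 = 420 ≡ 14 (mod 29).

14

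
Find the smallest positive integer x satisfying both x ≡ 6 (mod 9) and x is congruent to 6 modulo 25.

6

Since 25·4 ≡ 1 (mod 9), take x = 6 + 25·((6−6)·4 mod 9) = 6 + 25·0 = 6.
Check: 6 mod 9 = 6, 6 mod 25 = 6.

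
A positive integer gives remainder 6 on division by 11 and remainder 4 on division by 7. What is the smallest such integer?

Since 7·8 ≡ 1 (mod 11), take x = 4 + 7·((6−4)·8 mod 11) = 4 + 7·5 = 39.
Check: 39 mod 11 = 6, 39 mod 7 = 4.

39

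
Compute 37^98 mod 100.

Successive squares of 37 mod 100: 37^1≡37, 37^2≡69, 37^4≡61, 37^8≡21, 37^16≡41, 37^32≡81, 37^64≡61.
98 = 2 + 32 + 64, so 37^98 ≡ 69·81·61 ≡ 29 (mod 100).

29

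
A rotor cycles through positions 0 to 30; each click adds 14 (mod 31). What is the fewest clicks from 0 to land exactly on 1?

31 = 2·14 + 3
14 = 4·3 + 2
3 = 1·2 + 1
2 = 2·1 + 0
Back-substituting gives 14·20 ≡ 1 (mod 31).

20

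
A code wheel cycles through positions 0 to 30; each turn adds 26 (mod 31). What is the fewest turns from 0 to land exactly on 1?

26·6 = 156 = 5·31 + 1, so 26⁻¹ ≡ 6 (mod 31).

6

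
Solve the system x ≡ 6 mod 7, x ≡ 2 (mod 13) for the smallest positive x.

41

Since 13·6 ≡ 1 (mod 7), take x = 2 + 13·((6−2)·6 mod 7) = 2 + 13·3 = 41.
Check: 41 mod 7 = 6, 41 mod 13 = 2.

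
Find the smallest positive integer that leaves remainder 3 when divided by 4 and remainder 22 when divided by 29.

x ≡ 3 (mod 4) gives x ∈ {3, 7, 11, 15, 19, 23, 27, 31, …}.
The first of these with x mod 29 = 22 is 51.

51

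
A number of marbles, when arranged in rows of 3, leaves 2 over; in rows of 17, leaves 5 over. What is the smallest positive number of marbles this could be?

x ≡ 2 (mod 3) gives x ∈ {2, 5}.
The first of these with x mod 17 = 5 is 5.

5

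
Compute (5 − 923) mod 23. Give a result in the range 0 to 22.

2

923 mod 23 = 3 (since 40·23 = 920).
(5 − 3) mod 23 = 2.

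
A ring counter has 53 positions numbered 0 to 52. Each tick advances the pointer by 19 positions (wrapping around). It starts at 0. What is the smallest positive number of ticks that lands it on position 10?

34

The inverse of 19 mod 53 is 14 (since 19·14 = 266 ≡ 1).
So x ≡ 14·10 = 140 ≡ 34 (mod 53).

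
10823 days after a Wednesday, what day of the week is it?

10823 mod 7 = 1 (since 1546·7 = 10822).
Wednesday + 1 day → Thursday.

Thursday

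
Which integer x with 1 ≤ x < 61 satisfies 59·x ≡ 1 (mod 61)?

59·30 = 1770 = 29·61 + 1, so 59⁻¹ ≡ 30 (mod 61).

30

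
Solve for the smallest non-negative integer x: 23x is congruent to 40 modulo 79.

23⁻¹ ≡ 55 (mod 79) because 23·55 = 1265 = 16·79 + 1.
So x ≡ 55·40 = 2200 ≡ 67 (mod 79).

67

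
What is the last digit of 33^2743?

The units digit of 33^n cycles with period 4: 3, 9, 7, 1, …
2743 leaves remainder 3 on division by 4, so 33^2743 ends in 7.

7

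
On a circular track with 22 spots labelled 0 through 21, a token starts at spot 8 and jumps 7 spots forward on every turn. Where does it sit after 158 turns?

14

158·7 = 1106.
1106 = 50·22 + 6, so 1106 mod 22 = 6.
(8 + 6) mod 22 = 14.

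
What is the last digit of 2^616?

The units digit of 2^n cycles with period 4: 2, 4, 8, 6, …
616 mod 4 = 0, so the last digit matches 2^4 = 6.

6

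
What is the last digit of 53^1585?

Powers of 3 mod 10 repeat with period 4: 3, 9, 7, 1.
1585 mod 4 = 1, so the last digit matches 3^1 = 3.

3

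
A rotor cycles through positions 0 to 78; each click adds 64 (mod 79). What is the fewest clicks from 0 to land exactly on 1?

21

64·21 = 1344 = 17·79 + 1, so 64⁻¹ ≡ 21 (mod 79).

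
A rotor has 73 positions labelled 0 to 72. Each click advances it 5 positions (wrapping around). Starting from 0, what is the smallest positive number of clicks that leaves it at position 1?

5·44 = 220 = 3·73 + 1, so 5⁻¹ ≡ 44 (mod 73).

44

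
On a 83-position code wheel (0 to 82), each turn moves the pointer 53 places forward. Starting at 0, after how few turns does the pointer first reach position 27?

24

53⁻¹ ≡ 47 (mod 83) because 53·47 = 2491 = 30·83 + 1.
Multiplying both sides by 47: x ≡ 47·27 = 1269 ≡ 24 (mod 83).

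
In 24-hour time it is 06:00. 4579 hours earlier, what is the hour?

Dividing 4579 by 24 gives quotient 190 and remainder 19.
(6 − 19) mod 24 = 11.

11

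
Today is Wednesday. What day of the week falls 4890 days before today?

Saturday

Dividing 4890 by 7 gives quotient 698 and remainder 4.
Wednesday − 4 days → Saturday.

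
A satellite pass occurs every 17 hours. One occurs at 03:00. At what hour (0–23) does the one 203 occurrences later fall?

203·17 = 3451.
Dividing 3451 by 24 gives quotient 143 and remainder 19.
(3 + 19) mod 24 = 22.

22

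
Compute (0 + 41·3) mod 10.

41·3 = 123.
123 mod 10 = 3 (since 12·10 = 120).
(0 + 3) mod 10 = 3.

3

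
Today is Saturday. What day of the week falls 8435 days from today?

Saturday

8435 − 1205·7 = 0, so 8435 ≡ 0 (mod 7).
Saturday + 0 days → Saturday.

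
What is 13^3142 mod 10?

9

The units digit of 13^n cycles with period 4: 3, 9, 7, 1, …
3142 mod 4 = 2, so the last digit matches 3^2 = 9.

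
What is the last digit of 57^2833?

The units digit of 57^n cycles with period 4: 7, 9, 3, 1, …
2833 leaves remainder 1 on division by 4, so 57^2833 ends in 7.

7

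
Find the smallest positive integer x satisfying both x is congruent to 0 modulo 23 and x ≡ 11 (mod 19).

Since 19·17 ≡ 1 (mod 23), take x = 11 + 19·((0−11)·17 mod 23) = 11 + 19·20 = 391.
Check: 391 mod 23 = 0, 391 mod 19 = 11.

391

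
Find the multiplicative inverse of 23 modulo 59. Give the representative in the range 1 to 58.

18

59 = 2·23 + 13
23 = 1·13 + 10
13 = 1·10 + 3
10 = 3·3 + 1
3 = 3·1 + 0
Back-substituting gives 23·18 ≡ 1 (mod 59).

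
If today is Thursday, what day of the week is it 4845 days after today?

4845 mod 7 = 1 (since 692·7 = 4844).
Thursday + 1 day → Friday.

Friday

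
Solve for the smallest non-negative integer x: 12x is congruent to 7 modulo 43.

40

The inverse of 12 mod 43 is 18 (since 12·18 = 216 ≡ 1).
Multiplying both sides by 18: x ≡ 18·7 = 126 ≡ 40 (mod 43).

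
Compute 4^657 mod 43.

11

Square-and-reduce mod 43: 4^1≡4, 4^2≡16, 4^4≡41, 4^8≡4, 4^16≡16, 4^32≡41, 4^64≡4, 4^128≡16, 4^256≡41, 4^512≡4.
657 = 1 + 16 + 128 + 512, so 4^657 ≡ 4·16·16·4 ≡ 11 (mod 43).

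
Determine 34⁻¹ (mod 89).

89 = 2·34 + 21
34 = 1·21 + 13
21 = 1·13 + 8
13 = 1·8 + 5
8 = 1·5 + 3
5 = 1·3 + 2
3 = 1·2 + 1
2 = 2·1 + 0
Back-substituting gives 34·55 ≡ 1 (mod 89).

55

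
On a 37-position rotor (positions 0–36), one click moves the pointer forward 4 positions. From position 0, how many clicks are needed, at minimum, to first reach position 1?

37 = 9·4 + 1
4 = 4·1 + 0
Back-substituting gives 4·28 ≡ 1 (mod 37).

28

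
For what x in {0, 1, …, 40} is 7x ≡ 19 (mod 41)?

The inverse of 7 mod 41 is 6 (since 7·6 = 42 ≡ 1).
Multiplying both sides by 6: x ≡ 6·19 = 114 ≡ 32 (mod 41).

32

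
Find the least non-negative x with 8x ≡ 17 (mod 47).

The inverse of 8 mod 47 is 6 (since 8·6 = 48 ≡ 1).
Multiplying both sides by 6: x ≡ 6·17 = 102 ≡ 8 (mod 47).

8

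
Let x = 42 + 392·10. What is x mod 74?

392·10 = 3920.
3920 − 52·74 = 72, so 3920 ≡ 72 (mod 74).
(42 + 72) mod 74 = 40.

40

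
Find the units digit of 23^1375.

7

Last digits of 3^n: 3, 9, 7, 1 (period 4).
1375 leaves remainder 3 on division by 4, so 23^1375 ends in 7.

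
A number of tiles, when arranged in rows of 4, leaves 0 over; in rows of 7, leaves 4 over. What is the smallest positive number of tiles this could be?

4

x ≡ 0 (mod 4) gives x ∈ {0, 4}.
The first of these with x mod 7 = 4 is 4.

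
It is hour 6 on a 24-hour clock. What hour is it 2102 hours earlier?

2102 = 87·24 + 14, so 2102 mod 24 = 14.
(6 − 14) mod 24 = 16.

16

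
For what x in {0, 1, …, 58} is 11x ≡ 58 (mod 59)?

16

The inverse of 11 mod 59 is 43 (since 11·43 = 473 ≡ 1).
So x ≡ 43·58 = 2494 ≡ 16 (mod 59).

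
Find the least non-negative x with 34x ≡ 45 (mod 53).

The inverse of 34 mod 53 is 39 (since 34·39 = 1326 ≡ 1).
Multiplying both sides by 39: x ≡ 39·45 = 1755 ≡ 6 (mod 53).
Check: 34·6 = 204 = 3·53 + 45.

6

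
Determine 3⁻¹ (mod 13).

9

3·9 = 27 = 2·13 + 1, so 3⁻¹ ≡ 9 (mod 13).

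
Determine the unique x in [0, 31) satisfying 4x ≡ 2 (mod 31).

4⁻¹ ≡ 8 (mod 31) because 4·8 = 32 = 1·31 + 1.
So x ≡ 8·2 = 16 ≡ 16 (mod 31).

16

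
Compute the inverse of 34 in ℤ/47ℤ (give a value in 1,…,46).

18

34·18 = 612 = 13·47 + 1, so 34⁻¹ ≡ 18 (mod 47).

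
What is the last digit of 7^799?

The units digit of 7^n cycles with period 4: 7, 9, 3, 1, …
799 leaves remainder 3 on division by 4, so 7^799 ends in 3.

3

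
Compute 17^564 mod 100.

21

By repeated squaring mod 100: 17^1≡17, 17^2≡89, 17^4≡21, 17^8≡41, 17^16≡81, 17^32≡61, 17^64≡21, 17^128≡41, 17^256≡81, 17^512≡61.
Since 564 = 4 + 16 + 32 + 512 in binary, 17^564 ≡ 21·81·61·61 ≡ 21 (mod 100).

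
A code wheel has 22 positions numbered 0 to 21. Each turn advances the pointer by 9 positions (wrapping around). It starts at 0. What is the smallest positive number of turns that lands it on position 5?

3

The inverse of 9 mod 22 is 5 (since 9·5 = 45 ≡ 1).
So x ≡ 5·5 = 25 ≡ 3 (mod 22).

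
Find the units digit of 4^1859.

4

The units digit of 4^n cycles with period 2: 4, 6, …
1859 leaves remainder 1 on division by 2, so 4^1859 ends in 4.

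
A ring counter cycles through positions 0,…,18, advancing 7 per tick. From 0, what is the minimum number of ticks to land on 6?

The inverse of 7 mod 19 is 11 (since 7·11 = 77 ≡ 1).
So x ≡ 11·6 = 66 ≡ 9 (mod 19).

9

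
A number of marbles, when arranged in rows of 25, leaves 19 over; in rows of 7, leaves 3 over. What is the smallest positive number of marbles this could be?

x ≡ 3 (mod 7) gives x ∈ {3, 10, 17, 24, 31, 38, 45, 52, …}.
The first of these with x mod 25 = 19 is 94.

94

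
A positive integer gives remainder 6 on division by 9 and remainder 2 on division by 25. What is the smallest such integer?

177

x ≡ 6 (mod 9) gives x ∈ {6, 15, 24, 33, 42, 51, 60, 69, …}.
The first of these with x mod 25 = 2 is 177.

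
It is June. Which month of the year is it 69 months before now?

September

69 mod 12 = 9 (since 5·12 = 60).
June − 9 months → September.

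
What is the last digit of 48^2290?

Last digits of 8^n: 8, 4, 2, 6 (period 4).
2290 leaves remainder 2 on division by 4, so 48^2290 ends in 4.

4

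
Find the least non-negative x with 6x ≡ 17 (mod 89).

77

The inverse of 6 mod 89 is 15 (since 6·15 = 90 ≡ 1).
Multiplying both sides by 15: x ≡ 15·17 = 255 ≡ 77 (mod 89).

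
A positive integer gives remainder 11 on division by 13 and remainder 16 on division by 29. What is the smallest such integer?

219

x ≡ 11 (mod 13) gives x ∈ {11, 24, 37, 50, 63, 76, 89, 102, …}.
The first of these with x mod 29 = 16 is 219.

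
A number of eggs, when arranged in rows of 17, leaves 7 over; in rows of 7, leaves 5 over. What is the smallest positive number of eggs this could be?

75

x ≡ 5 (mod 7) gives x ∈ {5, 12, 19, 26, 33, 40, 47, 54, …}.
The first of these with x mod 17 = 7 is 75.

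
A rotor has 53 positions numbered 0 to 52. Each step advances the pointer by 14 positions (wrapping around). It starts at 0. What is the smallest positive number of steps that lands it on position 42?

The inverse of 14 mod 53 is 19 (since 14·19 = 266 ≡ 1).
Multiplying both sides by 19: x ≡ 19·42 = 798 ≡ 3 (mod 53).
Check: 14·3 = 42 = 0·53 + 42.

3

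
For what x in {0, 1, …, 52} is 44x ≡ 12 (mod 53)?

34

44⁻¹ ≡ 47 (mod 53) because 44·47 = 2068 = 39·53 + 1.
Multiplying both sides by 47: x ≡ 47·12 = 564 ≡ 34 (mod 53).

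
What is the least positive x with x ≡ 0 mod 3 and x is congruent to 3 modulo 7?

Since 7·1 ≡ 1 (mod 3), take x = 3 + 7·((0−3)·1 mod 3) = 3 + 7·0 = 3.
Check: 3 mod 3 = 0, 3 mod 7 = 3.

3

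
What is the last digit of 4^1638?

6

The units digit of 4^n cycles with period 2: 4, 6, …
1638 leaves remainder 0 on division by 2, so 4^1638 ends in 6.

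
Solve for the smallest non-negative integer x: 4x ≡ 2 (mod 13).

7

The inverse of 4 mod 13 is 10 (since 4·10 = 40 ≡ 1).
So x ≡ 10·2 = 20 ≡ 7 (mod 13).
Check: 4·7 = 28 = 2·13 + 2.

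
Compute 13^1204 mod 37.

7

By repeated squaring mod 37: 13^1≡13, 13^2≡21, 13^4≡34, 13^8≡9, 13^16≡7, 13^32≡12, 13^64≡33, 13^128≡16, 13^256≡34, 13^512≡9, 13^1024≡7.
1204 = 4 + 16 + 32 + 128 + 1024, so 13^1204 ≡ 34·7·12·16·7 ≡ 7 (mod 37).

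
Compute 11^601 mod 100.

By repeated squaring mod 100: 11^1≡11, 11^2≡21, 11^4≡41, 11^8≡81, 11^16≡61, 11^32≡21, 11^64≡41, 11^128≡81, 11^256≡61, 11^512≡21.
Since 601 = 1 + 8 + 16 + 64 + 512 in binary, 11^601 ≡ 11·81·61·41·21 ≡ 11 (mod 100).

11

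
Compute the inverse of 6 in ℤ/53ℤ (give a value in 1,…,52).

53 = 8·6 + 5
6 = 1·5 + 1
5 = 5·1 + 0
Back-substituting gives 6·9 ≡ 1 (mod 53).

9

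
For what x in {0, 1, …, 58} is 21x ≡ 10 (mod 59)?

The inverse of 21 mod 59 is 45 (since 21·45 = 945 ≡ 1).
Multiplying both sides by 45: x ≡ 45·10 = 450 ≡ 37 (mod 59).

37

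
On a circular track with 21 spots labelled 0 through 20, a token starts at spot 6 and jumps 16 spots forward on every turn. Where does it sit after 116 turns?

116·16 = 1856.
Dividing 1856 by 21 gives quotient 88 and remainder 8.
(6 + 8) mod 21 = 14.

14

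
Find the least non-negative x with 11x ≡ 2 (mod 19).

14

The inverse of 11 mod 19 is 7 (since 11·7 = 77 ≡ 1).
So x ≡ 7·2 = 14 ≡ 14 (mod 19).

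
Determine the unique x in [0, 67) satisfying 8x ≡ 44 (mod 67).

The inverse of 8 mod 67 is 42 (since 8·42 = 336 ≡ 1).
So x ≡ 42·44 = 1848 ≡ 39 (mod 67).

39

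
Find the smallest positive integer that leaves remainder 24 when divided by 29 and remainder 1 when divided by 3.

x ≡ 1 (mod 3) gives x ∈ {1, 4, 7, 10, 13, 16, 19, 22, …}.
The first of these with x mod 29 = 24 is 82.

82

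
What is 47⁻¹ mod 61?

13

61 = 1·47 + 14
47 = 3·14 + 5
14 = 2·5 + 4
5 = 1·4 + 1
4 = 4·1 + 0
Back-substituting gives 47·13 ≡ 1 (mod 61).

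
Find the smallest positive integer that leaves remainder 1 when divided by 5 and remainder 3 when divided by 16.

51

Since 16·1 ≡ 1 (mod 5), take x = 3 + 16·((1−3)·1 mod 5) = 3 + 16·3 = 51.
Check: 51 mod 5 = 1, 51 mod 16 = 3.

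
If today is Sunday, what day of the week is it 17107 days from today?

Saturday

17107 − 2443·7 = 6, so 17107 ≡ 6 (mod 7).
Sunday + 6 days → Saturday.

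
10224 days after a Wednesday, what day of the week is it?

Sunday

10224 mod 7 = 4 (since 1460·7 = 10220).
Wednesday + 4 days → Sunday.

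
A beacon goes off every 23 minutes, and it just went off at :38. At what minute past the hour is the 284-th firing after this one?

284·23 = 6532.
6532 − 108·60 = 52, so 6532 ≡ 52 (mod 60).
(38 + 52) mod 60 = 30.

30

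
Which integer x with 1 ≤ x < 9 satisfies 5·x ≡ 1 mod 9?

5·2 = 10 = 1·9 + 1, so 5⁻¹ ≡ 2 (mod 9).

2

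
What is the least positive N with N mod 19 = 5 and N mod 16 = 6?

214

Since 16·6 ≡ 1 (mod 19), take x = 6 + 16·((5−6)·6 mod 19) = 6 + 16·13 = 214.
Check: 214 mod 19 = 5, 214 mod 16 = 6.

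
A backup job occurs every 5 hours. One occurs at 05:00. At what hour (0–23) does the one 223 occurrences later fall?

223·5 = 1115.
1115 mod 24 = 11 (since 46·24 = 1104).
(5 + 11) mod 24 = 16.

16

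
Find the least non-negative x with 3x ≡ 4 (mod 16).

12

3⁻¹ ≡ 11 (mod 16) because 3·11 = 33 = 2·16 + 1.
Multiplying both sides by 11: x ≡ 11·4 = 44 ≡ 12 (mod 16).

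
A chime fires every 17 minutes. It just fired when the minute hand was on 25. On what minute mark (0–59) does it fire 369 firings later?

369·17 = 6273.
6273 = 104·60 + 33, so 6273 mod 60 = 33.
(25 + 33) mod 60 = 58.

58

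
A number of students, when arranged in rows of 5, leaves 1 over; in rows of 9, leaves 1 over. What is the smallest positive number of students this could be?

1

Since 9·4 ≡ 1 (mod 5), take x = 1 + 9·((1−1)·4 mod 5) = 1 + 9·0 = 1.
Check: 1 mod 5 = 1, 1 mod 9 = 1.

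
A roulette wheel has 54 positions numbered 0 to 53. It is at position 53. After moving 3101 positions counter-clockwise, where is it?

30

Dividing 3101 by 54 gives quotient 57 and remainder 23.
(53 − 23) mod 54 = 30.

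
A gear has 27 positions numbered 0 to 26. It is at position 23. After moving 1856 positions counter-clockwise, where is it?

3

1856 = 68·27 + 20, so 1856 mod 27 = 20.
(23 − 20) mod 27 = 3.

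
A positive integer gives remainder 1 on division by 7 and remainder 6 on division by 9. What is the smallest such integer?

Since 9·4 ≡ 1 (mod 7), take x = 6 + 9·((1−6)·4 mod 7) = 6 + 9·1 = 15.
Check: 15 mod 7 = 1, 15 mod 9 = 6.

15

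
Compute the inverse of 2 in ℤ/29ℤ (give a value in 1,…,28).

29 = 14·2 + 1
2 = 2·1 + 0
Back-substituting gives 2·15 ≡ 1 (mod 29).

15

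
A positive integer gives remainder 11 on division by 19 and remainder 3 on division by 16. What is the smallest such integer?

Since 16·6 ≡ 1 (mod 19), take x = 3 + 16·((11−3)·6 mod 19) = 3 + 16·10 = 163.
Check: 163 mod 19 = 11, 163 mod 16 = 3.

163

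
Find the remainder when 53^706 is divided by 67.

By repeated squaring mod 67: 53^1≡53, 53^2≡62, 53^4≡25, 53^8≡22, 53^16≡15, 53^32≡24, 53^64≡40, 53^128≡59, 53^256≡64, 53^512≡9.
706 = 2 + 64 + 128 + 512, so 53^706 ≡ 62·40·59·9 ≡ 62 (mod 67).

62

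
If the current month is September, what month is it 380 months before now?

Dividing 380 by 12 gives quotient 31 and remainder 8.
September − 8 months → January.

January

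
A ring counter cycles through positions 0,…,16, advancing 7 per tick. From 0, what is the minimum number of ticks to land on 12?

The inverse of 7 mod 17 is 5 (since 7·5 = 35 ≡ 1).
So x ≡ 5·12 = 60 ≡ 9 (mod 17).
Check: 7·9 = 63 = 3·17 + 12.

9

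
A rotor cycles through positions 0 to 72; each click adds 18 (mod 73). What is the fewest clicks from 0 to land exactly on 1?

69

73 = 4·18 + 1
18 = 18·1 + 0
Back-substituting gives 18·69 ≡ 1 (mod 73).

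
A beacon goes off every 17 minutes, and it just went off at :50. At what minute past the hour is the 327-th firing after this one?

29

327·17 = 5559.
5559 − 92·60 = 39, so 5559 ≡ 39 (mod 60).
(50 + 39) mod 60 = 29.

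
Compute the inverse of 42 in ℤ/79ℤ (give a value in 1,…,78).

79 = 1·42 + 37
42 = 1·37 + 5
37 = 7·5 + 2
5 = 2·2 + 1
2 = 2·1 + 0
Back-substituting gives 42·32 ≡ 1 (mod 79).

32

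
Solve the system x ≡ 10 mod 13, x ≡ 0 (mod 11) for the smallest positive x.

88

x ≡ 0 (mod 11) gives x ∈ {0, 11, 22, 33, 44, 55, 66, 77, …}.
The first of these with x mod 13 = 10 is 88.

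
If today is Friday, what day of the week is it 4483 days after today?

Monday

Dividing 4483 by 7 gives quotient 640 and remainder 3.
Friday + 3 days → Monday.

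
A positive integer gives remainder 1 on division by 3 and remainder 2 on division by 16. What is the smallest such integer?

x ≡ 1 (mod 3) gives x ∈ {1, 4, 7, 10, 13, 16, 19, 22, …}.
The first of these with x mod 16 = 2 is 34.

34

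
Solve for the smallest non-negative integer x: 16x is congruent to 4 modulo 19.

5

16⁻¹ ≡ 6 (mod 19) because 16·6 = 96 = 5·19 + 1.
Multiplying both sides by 6: x ≡ 6·4 = 24 ≡ 5 (mod 19).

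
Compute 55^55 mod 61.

21

Square-and-reduce mod 61: 55^1≡55, 55^2≡36, 55^4≡15, 55^8≡42, 55^16≡56, 55^32≡25.
55 = 1 + 2 + 4 + 16 + 32, so 55^55 ≡ 55·36·15·56·25 ≡ 21 (mod 61).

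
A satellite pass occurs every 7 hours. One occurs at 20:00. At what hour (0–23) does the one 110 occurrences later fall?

22

110·7 = 770.
770 = 32·24 + 2, so 770 mod 24 = 2.
(20 + 2) mod 24 = 22.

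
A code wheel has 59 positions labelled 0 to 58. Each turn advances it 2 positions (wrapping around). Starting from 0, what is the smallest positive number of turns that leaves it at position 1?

30

2·30 = 60 = 1·59 + 1, so 2⁻¹ ≡ 30 (mod 59).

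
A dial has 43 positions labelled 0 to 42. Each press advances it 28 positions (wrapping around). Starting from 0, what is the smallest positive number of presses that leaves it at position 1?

43 = 1·28 + 15
28 = 1·15 + 13
15 = 1·13 + 2
13 = 6·2 + 1
2 = 2·1 + 0
Back-substituting gives 28·20 ≡ 1 (mod 43).

20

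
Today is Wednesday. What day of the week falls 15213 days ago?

15213 = 2173·7 + 2, so 15213 mod 7 = 2.
Wednesday − 2 days → Monday.

Monday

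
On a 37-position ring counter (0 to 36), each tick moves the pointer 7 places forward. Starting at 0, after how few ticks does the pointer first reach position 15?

7⁻¹ ≡ 16 (mod 37) because 7·16 = 112 = 3·37 + 1.
Multiplying both sides by 16: x ≡ 16·15 = 240 ≡ 18 (mod 37).
Check: 7·18 = 126 = 3·37 + 15.

18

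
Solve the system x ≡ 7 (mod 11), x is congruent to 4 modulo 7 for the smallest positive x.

18

x ≡ 4 (mod 7) gives x ∈ {4, 11, 18}.
The first of these with x mod 11 = 7 is 18.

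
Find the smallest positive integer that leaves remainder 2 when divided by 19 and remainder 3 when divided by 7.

59

x ≡ 3 (mod 7) gives x ∈ {3, 10, 17, 24, 31, 38, 45, 52, …}.
The first of these with x mod 19 = 2 is 59.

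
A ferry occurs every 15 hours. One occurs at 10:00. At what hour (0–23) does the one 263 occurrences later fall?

263·15 = 3945.
Dividing 3945 by 24 gives quotient 164 and remainder 9.
(10 + 9) mod 24 = 19.

19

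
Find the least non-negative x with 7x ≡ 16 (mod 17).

7⁻¹ ≡ 5 (mod 17) because 7·5 = 35 = 2·17 + 1.
Multiplying both sides by 5: x ≡ 5·16 = 80 ≡ 12 (mod 17).
Check: 7·12 = 84 = 4·17 + 16.

12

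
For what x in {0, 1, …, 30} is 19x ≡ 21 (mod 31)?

19⁻¹ ≡ 18 (mod 31) because 19·18 = 342 = 11·31 + 1.
Multiplying both sides by 18: x ≡ 18·21 = 378 ≡ 6 (mod 31).

6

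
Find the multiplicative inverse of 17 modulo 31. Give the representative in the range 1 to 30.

31 = 1·17 + 14
17 = 1·14 + 3
14 = 4·3 + 2
3 = 1·2 + 1
2 = 2·1 + 0
Back-substituting gives 17·11 ≡ 1 (mod 31).

11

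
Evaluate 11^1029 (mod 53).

38

Successive squares of 11 mod 53: 11^1≡11, 11^2≡15, 11^4≡13, 11^8≡10, 11^16≡47, 11^32≡36, 11^64≡24, 11^128≡46, 11^256≡49, 11^512≡16, 11^1024≡44.
1029 = 1 + 4 + 1024, so 11^1029 ≡ 11·13·44 ≡ 38 (mod 53).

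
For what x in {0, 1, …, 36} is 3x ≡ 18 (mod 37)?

3⁻¹ ≡ 25 (mod 37) because 3·25 = 75 = 2·37 + 1.
So x ≡ 25·18 = 450 ≡ 6 (mod 37).
Check: 3·6 = 18 = 0·37 + 18.

6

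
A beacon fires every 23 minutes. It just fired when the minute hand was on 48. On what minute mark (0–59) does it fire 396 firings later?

36

396·23 = 9108.
9108 mod 60 = 48 (since 151·60 = 9060).
(48 + 48) mod 60 = 36.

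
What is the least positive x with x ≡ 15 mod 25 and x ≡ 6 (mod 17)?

40

Since 17·3 ≡ 1 (mod 25), take x = 6 + 17·((15−6)·3 mod 25) = 6 + 17·2 = 40.
Check: 40 mod 25 = 15, 40 mod 17 = 6.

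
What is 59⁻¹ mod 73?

59·26 = 1534 = 21·73 + 1, so 59⁻¹ ≡ 26 (mod 73).

26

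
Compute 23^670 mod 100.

49

By repeated squaring mod 100: 23^1≡23, 23^2≡29, 23^4≡41, 23^8≡81, 23^16≡61, 23^32≡21, 23^64≡41, 23^128≡81, 23^256≡61, 23^512≡21.
Since 670 = 2 + 4 + 8 + 16 + 128 + 512 in binary, 23^670 ≡ 29·41·81·61·81·21 ≡ 49 (mod 100).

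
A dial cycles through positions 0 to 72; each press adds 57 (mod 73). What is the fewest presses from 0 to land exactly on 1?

41

57·41 = 2337 = 32·73 + 1, so 57⁻¹ ≡ 41 (mod 73).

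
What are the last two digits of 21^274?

Square-and-reduce mod 100: 21^1≡21, 21^2≡41, 21^4≡81, 21^8≡61, 21^16≡21, 21^32≡41, 21^64≡81, 21^128≡61, 21^256≡21.
274 = 2 + 16 + 256, so 21^274 ≡ 41·21·21 ≡ 81 (mod 100).

81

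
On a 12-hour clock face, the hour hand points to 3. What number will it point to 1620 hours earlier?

3

1620 mod 12 = 0 (since 135·12 = 1620).
3 − 0 → 3 on a 12-hour dial.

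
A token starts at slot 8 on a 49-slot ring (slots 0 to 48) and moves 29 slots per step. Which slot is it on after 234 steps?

32

234·29 = 6786.
Dividing 6786 by 49 gives quotient 138 and remainder 24.
(8 + 24) mod 49 = 32.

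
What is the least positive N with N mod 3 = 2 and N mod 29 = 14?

14

Since 29·2 ≡ 1 (mod 3), take x = 14 + 29·((2−14)·2 mod 3) = 14 + 29·0 = 14.
Check: 14 mod 3 = 2, 14 mod 29 = 14.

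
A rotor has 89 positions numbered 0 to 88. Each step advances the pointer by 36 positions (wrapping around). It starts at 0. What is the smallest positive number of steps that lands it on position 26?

36⁻¹ ≡ 47 (mod 89) because 36·47 = 1692 = 19·89 + 1.
So x ≡ 47·26 = 1222 ≡ 65 (mod 89).
Check: 36·65 = 2340 = 26·89 + 26.

65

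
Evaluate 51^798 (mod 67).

14

Square-and-reduce mod 67: 51^1≡51, 51^2≡55, 51^4≡10, 51^8≡33, 51^16≡17, 51^32≡21, 51^64≡39, 51^128≡47, 51^256≡65, 51^512≡4.
798 = 2 + 4 + 8 + 16 + 256 + 512, so 51^798 ≡ 55·10·33·17·65·4 ≡ 14 (mod 67).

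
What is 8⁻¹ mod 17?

15

8·15 = 120 = 7·17 + 1, so 8⁻¹ ≡ 15 (mod 17).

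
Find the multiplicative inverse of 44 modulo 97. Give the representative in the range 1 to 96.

86

44·86 = 3784 = 39·97 + 1, so 44⁻¹ ≡ 86 (mod 97).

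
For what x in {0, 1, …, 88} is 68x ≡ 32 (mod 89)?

79

68⁻¹ ≡ 72 (mod 89) because 68·72 = 4896 = 55·89 + 1.
So x ≡ 72·32 = 2304 ≡ 79 (mod 89).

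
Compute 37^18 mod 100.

29

By repeated squaring mod 100: 37^1≡37, 37^2≡69, 37^4≡61, 37^8≡21, 37^16≡41.
Since 18 = 2 + 16 in binary, 37^18 ≡ 69·41 ≡ 29 (mod 100).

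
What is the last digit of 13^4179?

7

The units digit of 13^n cycles with period 4: 3, 9, 7, 1, …
4179 leaves remainder 3 on division by 4, so 13^4179 ends in 7.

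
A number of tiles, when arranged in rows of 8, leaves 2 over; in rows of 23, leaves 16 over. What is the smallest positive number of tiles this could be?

154

Since 23·7 ≡ 1 (mod 8), take x = 16 + 23·((2−16)·7 mod 8) = 16 + 23·6 = 154.
Check: 154 mod 8 = 2, 154 mod 23 = 16.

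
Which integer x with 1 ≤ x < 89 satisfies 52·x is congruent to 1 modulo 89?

12

52·12 = 624 = 7·89 + 1, so 52⁻¹ ≡ 12 (mod 89).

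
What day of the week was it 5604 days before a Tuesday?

Friday

5604 = 800·7 + 4, so 5604 mod 7 = 4.
Tuesday − 4 days → Friday.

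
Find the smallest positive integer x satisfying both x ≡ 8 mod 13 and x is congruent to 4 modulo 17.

21

x ≡ 8 (mod 13) gives x ∈ {8, 21}.
The first of these with x mod 17 = 4 is 21.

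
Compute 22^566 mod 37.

Square-and-reduce mod 37: 22^1≡22, 22^2≡3, 22^4≡9, 22^8≡7, 22^16≡12, 22^32≡33, 22^64≡16, 22^128≡34, 22^256≡9, 22^512≡7.
Since 566 = 2 + 4 + 16 + 32 + 512 in binary, 22^566 ≡ 3·9·12·33·7 ≡ 30 (mod 37).

30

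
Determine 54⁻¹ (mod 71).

71 = 1·54 + 17
54 = 3·17 + 3
17 = 5·3 + 2
3 = 1·2 + 1
2 = 2·1 + 0
Back-substituting gives 54·25 ≡ 1 (mod 71).

25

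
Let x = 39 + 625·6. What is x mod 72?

625·6 = 3750.
Dividing 3750 by 72 gives quotient 52 and remainder 6.
(39 + 6) mod 72 = 45.

45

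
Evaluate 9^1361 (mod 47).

28

Successive squares of 9 mod 47: 9^1≡9, 9^2≡34, 9^4≡28, 9^8≡32, 9^16≡37, 9^32≡6, 9^64≡36, 9^128≡27, 9^256≡24, 9^512≡12, 9^1024≡3.
1361 = 1 + 16 + 64 + 256 + 1024, so 9^1361 ≡ 9·37·36·24·3 ≡ 28 (mod 47).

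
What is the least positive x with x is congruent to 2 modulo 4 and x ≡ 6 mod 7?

Since 7·3 ≡ 1 (mod 4), take x = 6 + 7·((2−6)·3 mod 4) = 6 + 7·0 = 6.
Check: 6 mod 4 = 2, 6 mod 7 = 6.

6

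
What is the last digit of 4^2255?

4

Powers of 4 mod 10 repeat with period 2: 4, 6.
2255 mod 2 = 1, so the last digit matches 4^1 = 4.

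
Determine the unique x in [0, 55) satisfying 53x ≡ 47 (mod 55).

4

53⁻¹ ≡ 27 (mod 55) because 53·27 = 1431 = 26·55 + 1.
So x ≡ 27·47 = 1269 ≡ 4 (mod 55).
Check: 53·4 = 212 = 3·55 + 47.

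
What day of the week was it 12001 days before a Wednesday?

Dividing 12001 by 7 gives quotient 1714 and remainder 3.
Wednesday − 3 days → Sunday.

Sunday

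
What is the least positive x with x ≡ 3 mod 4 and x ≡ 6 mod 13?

19

x ≡ 3 (mod 4) gives x ∈ {3, 7, 11, 15, 19}.
The first of these with x mod 13 = 6 is 19.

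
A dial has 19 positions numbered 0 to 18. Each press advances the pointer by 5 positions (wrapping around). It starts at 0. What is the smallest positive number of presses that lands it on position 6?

5⁻¹ ≡ 4 (mod 19) because 5·4 = 20 = 1·19 + 1.
Multiplying both sides by 4: x ≡ 4·6 = 24 ≡ 5 (mod 19).

5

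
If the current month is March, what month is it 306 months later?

306 = 25·12 + 6, so 306 mod 12 = 6.
March + 6 months → September.

September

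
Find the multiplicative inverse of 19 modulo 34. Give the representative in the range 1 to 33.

34 = 1·19 + 15
19 = 1·15 + 4
15 = 3·4 + 3
4 = 1·3 + 1
3 = 3·1 + 0
Back-substituting gives 19·9 ≡ 1 (mod 34).

9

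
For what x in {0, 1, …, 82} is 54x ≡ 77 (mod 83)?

46

54⁻¹ ≡ 20 (mod 83) because 54·20 = 1080 = 13·83 + 1.
Multiplying both sides by 20: x ≡ 20·77 = 1540 ≡ 46 (mod 83).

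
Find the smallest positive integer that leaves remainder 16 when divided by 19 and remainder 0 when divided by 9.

x ≡ 0 (mod 9) gives x ∈ {0, 9, 18, 27, 36, 45, 54}.
The first of these with x mod 19 = 16 is 54.

54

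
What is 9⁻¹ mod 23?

23 = 2·9 + 5
9 = 1·5 + 4
5 = 1·4 + 1
4 = 4·1 + 0
Back-substituting gives 9·18 ≡ 1 (mod 23).

18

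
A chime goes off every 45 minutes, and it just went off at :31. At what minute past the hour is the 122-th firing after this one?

122·45 = 5490.
Dividing 5490 by 60 gives quotient 91 and remainder 30.
(31 + 30) mod 60 = 1.

1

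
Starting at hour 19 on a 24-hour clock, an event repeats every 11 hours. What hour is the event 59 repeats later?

59·11 = 649.
649 − 27·24 = 1, so 649 ≡ 1 (mod 24).
(19 + 1) mod 24 = 20.

20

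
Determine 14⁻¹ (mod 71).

66

71 = 5·14 + 1
14 = 14·1 + 0
Back-substituting gives 14·66 ≡ 1 (mod 71).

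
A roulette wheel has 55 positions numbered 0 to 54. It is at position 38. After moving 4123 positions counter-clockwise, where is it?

40

Dividing 4123 by 55 gives quotient 74 and remainder 53.
(38 − 53) mod 55 = 40.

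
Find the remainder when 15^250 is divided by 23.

4

By repeated squaring mod 23: 15^1≡15, 15^2≡18, 15^4≡2, 15^8≡4, 15^16≡16, 15^32≡3, 15^64≡9, 15^128≡12.
Since 250 = 2 + 8 + 16 + 32 + 64 + 128 in binary, 15^250 ≡ 18·4·16·3·9·12 ≡ 4 (mod 23).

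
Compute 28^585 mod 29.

Successive squares of 28 mod 29: 28^1≡28, 28^2≡1, 28^4≡1, 28^8≡1, 28^16≡1, 28^32≡1, 28^64≡1, 28^128≡1, 28^256≡1, 28^512≡1.
Since 585 = 1 + 8 + 64 + 512 in binary, 28^585 ≡ 28·1·1·1 ≡ 28 (mod 29).

28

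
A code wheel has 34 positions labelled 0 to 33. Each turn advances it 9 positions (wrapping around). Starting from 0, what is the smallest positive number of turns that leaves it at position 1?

19

9·19 = 171 = 5·34 + 1, so 9⁻¹ ≡ 19 (mod 34).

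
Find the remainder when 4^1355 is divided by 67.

16

Successive squares of 4 mod 67: 4^1≡4, 4^2≡16, 4^4≡55, 4^8≡10, 4^16≡33, 4^32≡17, 4^64≡21, 4^128≡39, 4^256≡47, 4^512≡65, 4^1024≡4.
Since 1355 = 1 + 2 + 8 + 64 + 256 + 1024 in binary, 4^1355 ≡ 4·16·10·21·47·4 ≡ 16 (mod 67).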